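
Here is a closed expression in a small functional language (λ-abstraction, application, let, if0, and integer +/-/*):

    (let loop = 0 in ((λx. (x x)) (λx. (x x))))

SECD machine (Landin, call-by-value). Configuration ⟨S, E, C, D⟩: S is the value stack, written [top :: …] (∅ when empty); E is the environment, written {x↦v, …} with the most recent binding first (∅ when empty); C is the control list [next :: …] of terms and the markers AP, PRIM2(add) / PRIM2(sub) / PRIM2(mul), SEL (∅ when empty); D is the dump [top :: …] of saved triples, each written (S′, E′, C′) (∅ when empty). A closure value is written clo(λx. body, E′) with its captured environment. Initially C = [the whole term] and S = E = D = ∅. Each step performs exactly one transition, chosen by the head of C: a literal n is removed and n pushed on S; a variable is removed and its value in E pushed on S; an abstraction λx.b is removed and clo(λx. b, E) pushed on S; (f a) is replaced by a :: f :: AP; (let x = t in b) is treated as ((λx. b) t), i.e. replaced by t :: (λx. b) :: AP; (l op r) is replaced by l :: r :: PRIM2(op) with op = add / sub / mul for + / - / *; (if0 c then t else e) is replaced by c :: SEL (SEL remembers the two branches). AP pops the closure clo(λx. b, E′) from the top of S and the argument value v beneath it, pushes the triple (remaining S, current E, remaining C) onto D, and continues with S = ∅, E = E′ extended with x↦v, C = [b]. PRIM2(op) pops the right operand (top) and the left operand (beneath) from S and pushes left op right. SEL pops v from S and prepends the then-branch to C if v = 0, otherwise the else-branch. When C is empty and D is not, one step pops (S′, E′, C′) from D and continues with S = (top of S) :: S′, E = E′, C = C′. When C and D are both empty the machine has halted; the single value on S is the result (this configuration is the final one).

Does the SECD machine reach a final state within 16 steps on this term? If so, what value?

[0] ⟨S=∅; E=∅; C=[(let loop = 0 in ((λx. (x x)) (λx. (x x))))]; D=∅⟩
[1] ⟨S=∅; E=∅; C=[0 :: (λloop. ((λx. (x x)) (λx. (x x)))) :: AP]; D=∅⟩
[2] ⟨S=[0]; E=∅; C=[(λloop. ((λx. (x x)) (λx. (x x)))) :: AP]; D=∅⟩
[3] ⟨S=[clo(λloop. ((λx. (x x)) (λx. (x x))), ∅) :: 0]; E=∅; C=[AP]; D=∅⟩
[4] ⟨S=∅; E={loop↦0}; C=[((λx. (x x)) (λx. (x x)))]; D=[(∅, ∅, ∅)]⟩
[5] ⟨S=∅; E={loop↦0}; C=[(λx. (x x)) :: (λx. (x x)) :: AP]; D=[(∅, ∅, ∅)]⟩
[6] ⟨S=[clo(λx. (x x), {loop↦0})]; E={loop↦0}; C=[(λx. (x x)) :: AP]; D=[(∅, ∅, ∅)]⟩
[7] ⟨S=[clo(λx. (x x), {loop↦0}) :: clo(λx. (x x), {loop↦0})]; E={loop↦0}; C=[AP]; D=[(∅, ∅, ∅)]⟩
[8] ⟨S=∅; E={x↦clo(λx. (x x), {loop↦0}), loop↦0}; C=[(x x)]; D=[(∅, {loop↦0}, ∅) :: (∅, ∅, ∅)]⟩
[9] ⟨S=∅; E={x↦clo(λx. (x x), {loop↦0}), loop↦0}; C=[x :: x :: AP]; D=[(∅, {loop↦0}, ∅) :: (∅, ∅, ∅)]⟩
[10] ⟨S=[clo(λx. (x x), {loop↦0})]; E={x↦clo(λx. (x x), {loop↦0}), loop↦0}; C=[x :: AP]; D=[(∅, {loop↦0}, ∅) :: (∅, ∅, ∅)]⟩
[11] ⟨S=[clo(λx. (x x), {loop↦0}) :: clo(λx. (x x), {loop↦0})]; E={x↦clo(λx. (x x), {loop↦0}), loop↦0}; C=[AP]; D=[(∅, {loop↦0}, ∅) :: (∅, ∅, ∅)]⟩
[12] ⟨S=∅; E={x↦clo(λx. (x x), {loop↦0}), loop↦0}; C=[(x x)]; D=[(∅, {x↦clo(λx. (x x), {loop↦0}), loop↦0}, ∅) :: (∅, {loop↦0}, ∅) :: (∅, ∅, ∅)]⟩
[13] ⟨S=∅; E={x↦clo(λx. (x x), {loop↦0}), loop↦0}; C=[x :: x :: AP]; D=[(∅, {x↦clo(λx. (x x), {loop↦0}), loop↦0}, ∅) :: (∅, {loop↦0}, ∅) :: (∅, ∅, ∅)]⟩
[14] ⟨S=[clo(λx. (x x), {loop↦0})]; E={x↦clo(λx. (x x), {loop↦0}), loop↦0}; C=[x :: AP]; D=[(∅, {x↦clo(λx. (x x), {loop↦0}), loop↦0}, ∅) :: (∅, {loop↦0}, ∅) :: (∅, ∅, ∅)]⟩
[15] ⟨S=[clo(λx. (x x), {loop↦0}) :: clo(λx. (x x), {loop↦0})]; E={x↦clo(λx. (x x), {loop↦0}), loop↦0}; C=[AP]; D=[(∅, {x↦clo(λx. (x x), {loop↦0}), loop↦0}, ∅) :: (∅, {loop↦0}, ∅) :: (∅, ∅, ∅)]⟩
[16] ⟨S=∅; E={x↦clo(λx. (x x), {loop↦0}), loop↦0}; C=[(x x)]; D=[(∅, {x↦clo(λx. (x x), {loop↦0}), loop↦0}, ∅) :: (∅, {x↦clo(λx. (x x), {loop↦0}), loop↦0}, ∅) :: (∅, {loop↦0}, ∅) :: (∅, ∅, ∅)]⟩
→ 16 transitions taken and the configuration is still not final: no result within 16 steps

Answer: DIVERGES (no final state within 16 steps)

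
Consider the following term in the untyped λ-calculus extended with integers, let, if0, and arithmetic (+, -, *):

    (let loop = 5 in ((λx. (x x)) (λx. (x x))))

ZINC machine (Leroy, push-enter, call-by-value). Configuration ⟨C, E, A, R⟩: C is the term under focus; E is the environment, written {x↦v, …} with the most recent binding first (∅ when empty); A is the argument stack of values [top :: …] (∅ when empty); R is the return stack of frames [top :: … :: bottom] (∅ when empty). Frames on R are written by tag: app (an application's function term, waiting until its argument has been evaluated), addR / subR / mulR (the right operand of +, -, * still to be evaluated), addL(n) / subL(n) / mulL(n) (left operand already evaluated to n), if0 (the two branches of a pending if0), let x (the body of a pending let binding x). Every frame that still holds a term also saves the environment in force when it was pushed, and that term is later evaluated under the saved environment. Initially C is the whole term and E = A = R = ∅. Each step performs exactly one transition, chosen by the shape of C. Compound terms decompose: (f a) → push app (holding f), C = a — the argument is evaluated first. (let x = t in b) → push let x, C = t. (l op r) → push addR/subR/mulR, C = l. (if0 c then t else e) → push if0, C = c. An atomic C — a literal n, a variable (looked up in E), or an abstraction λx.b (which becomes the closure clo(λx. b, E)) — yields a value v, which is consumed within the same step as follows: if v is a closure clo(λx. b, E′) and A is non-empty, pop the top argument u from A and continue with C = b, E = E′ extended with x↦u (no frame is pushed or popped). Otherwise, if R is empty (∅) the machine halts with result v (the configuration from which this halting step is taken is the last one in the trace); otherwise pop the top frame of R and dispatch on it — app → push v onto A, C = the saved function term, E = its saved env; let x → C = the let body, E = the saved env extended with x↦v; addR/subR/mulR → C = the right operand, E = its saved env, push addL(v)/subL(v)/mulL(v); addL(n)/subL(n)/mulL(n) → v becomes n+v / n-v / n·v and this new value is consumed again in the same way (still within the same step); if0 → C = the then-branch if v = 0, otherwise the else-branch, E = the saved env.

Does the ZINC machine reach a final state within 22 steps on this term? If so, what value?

[0] [C=(let loop = 5 in ((λx. (x x)) (λx. (x x)))) | E=∅ | A=∅ | R=∅]
[1] [C=5 | E=∅ | A=∅ | R=[let loop]]
[2] [C=((λx. (x x)) (λx. (x x))) | E={loop↦5} | A=∅ | R=∅]
[3] [C=(λx. (x x)) | E={loop↦5} | A=∅ | R=[app]]
[4] [C=(λx. (x x)) | E={loop↦5} | A=[clo(λx. (x x), {loop↦5})] | R=∅]
[5] [C=(x x) | E={x↦clo(λx. (x x), {loop↦5}), loop↦5} | A=∅ | R=∅]
[6] [C=x | E={x↦clo(λx. (x x), {loop↦5}), loop↦5} | A=∅ | R=[app]]
[7] [C=x | E={x↦clo(λx. (x x), {loop↦5}), loop↦5} | A=[clo(λx. (x x), {loop↦5})] | R=∅]
… configuration repeats with period 3 (steps 5–7 recur indefinitely) …

Answer: DIVERGES (no final state within 22 steps)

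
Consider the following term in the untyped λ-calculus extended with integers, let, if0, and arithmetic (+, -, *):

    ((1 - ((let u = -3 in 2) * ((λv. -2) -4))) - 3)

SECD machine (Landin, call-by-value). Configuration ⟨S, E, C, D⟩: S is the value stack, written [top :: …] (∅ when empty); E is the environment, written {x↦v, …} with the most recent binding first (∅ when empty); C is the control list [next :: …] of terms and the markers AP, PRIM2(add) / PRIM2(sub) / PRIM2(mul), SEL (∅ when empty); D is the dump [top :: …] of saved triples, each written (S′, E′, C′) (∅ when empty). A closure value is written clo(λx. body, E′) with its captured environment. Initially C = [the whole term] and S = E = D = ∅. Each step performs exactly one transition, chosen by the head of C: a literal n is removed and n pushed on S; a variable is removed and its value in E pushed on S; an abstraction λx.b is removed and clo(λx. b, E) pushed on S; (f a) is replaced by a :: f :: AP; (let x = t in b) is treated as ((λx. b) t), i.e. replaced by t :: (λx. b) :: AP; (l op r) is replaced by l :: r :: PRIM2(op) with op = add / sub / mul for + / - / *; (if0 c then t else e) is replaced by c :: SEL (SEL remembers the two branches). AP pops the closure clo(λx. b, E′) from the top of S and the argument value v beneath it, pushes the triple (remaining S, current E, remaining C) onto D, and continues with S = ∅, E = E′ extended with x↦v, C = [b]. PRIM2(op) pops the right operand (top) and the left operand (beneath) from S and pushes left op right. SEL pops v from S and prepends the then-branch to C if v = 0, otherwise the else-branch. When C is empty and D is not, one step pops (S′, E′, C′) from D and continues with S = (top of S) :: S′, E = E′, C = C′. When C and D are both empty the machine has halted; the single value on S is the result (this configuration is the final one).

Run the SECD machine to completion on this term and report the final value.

step 0: ⟨S=∅; E=∅; C=[((1 - ((let u = -3 in 2) * ((λv. -2) -4))) - 3)]; D=∅⟩
step 1: ⟨S=∅; E=∅; C=[(1 - ((let u = -3 in 2) * ((λv. -2) -4))) :: 3 :: PRIM2(sub)]; D=∅⟩
step 2: ⟨S=∅; E=∅; C=[1 :: ((let u = -3 in 2) * ((λv. -2) -4)) :: PRIM2(sub) :: 3 :: PRIM2(sub)]; D=∅⟩
step 3: ⟨S=[1]; E=∅; C=[((let u = -3 in 2) * ((λv. -2) -4)) :: PRIM2(sub) :: 3 :: PRIM2(sub)]; D=∅⟩
step 4: ⟨S=[1]; E=∅; C=[(let u = -3 in 2) :: ((λv. -2) -4) :: PRIM2(mul) :: PRIM2(sub) :: 3 :: PRIM2(sub)]; D=∅⟩
step 5: ⟨S=[1]; E=∅; C=[-3 :: (λu. 2) :: AP :: ((λv. -2) -4) :: PRIM2(mul) :: PRIM2(sub) :: 3 :: PRIM2(sub)]; D=∅⟩
step 6: ⟨S=[-3 :: 1]; E=∅; C=[(λu. 2) :: AP :: ((λv. -2) -4) :: PRIM2(mul) :: PRIM2(sub) :: 3 :: PRIM2(sub)]; D=∅⟩
step 7: ⟨S=[clo(λu. 2, ∅) :: -3 :: 1]; E=∅; C=[AP :: ((λv. -2) -4) :: PRIM2(mul) :: PRIM2(sub) :: 3 :: PRIM2(sub)]; D=∅⟩
step 8: ⟨S=∅; E={u↦-3}; C=[2]; D=[([1], ∅, [((λv. -2) -4) :: PRIM2(mul) :: PRIM2(sub) :: 3 :: PRIM2(sub)])]⟩
step 9: ⟨S=[2]; E={u↦-3}; C=∅; D=[([1], ∅, [((λv. -2) -4) :: PRIM2(mul) :: PRIM2(sub) :: 3 :: PRIM2(sub)])]⟩
step 10: ⟨S=[2 :: 1]; E=∅; C=[((λv. -2) -4) :: PRIM2(mul) :: PRIM2(sub) :: 3 :: PRIM2(sub)]; D=∅⟩
step 11: ⟨S=[2 :: 1]; E=∅; C=[-4 :: (λv. -2) :: AP :: PRIM2(mul) :: PRIM2(sub) :: 3 :: PRIM2(sub)]; D=∅⟩
step 12: ⟨S=[-4 :: 2 :: 1]; E=∅; C=[(λv. -2) :: AP :: PRIM2(mul) :: PRIM2(sub) :: 3 :: PRIM2(sub)]; D=∅⟩
step 13: ⟨S=[clo(λv. -2, ∅) :: -4 :: 2 :: 1]; E=∅; C=[AP :: PRIM2(mul) :: PRIM2(sub) :: 3 :: PRIM2(sub)]; D=∅⟩
step 14: ⟨S=∅; E={v↦-4}; C=[-2]; D=[([2 :: 1], ∅, [PRIM2(mul) :: PRIM2(sub) :: 3 :: PRIM2(sub)])]⟩
step 15: ⟨S=[-2]; E={v↦-4}; C=∅; D=[([2 :: 1], ∅, [PRIM2(mul) :: PRIM2(sub) :: 3 :: PRIM2(sub)])]⟩
step 16: ⟨S=[-2 :: 2 :: 1]; E=∅; C=[PRIM2(mul) :: PRIM2(sub) :: 3 :: PRIM2(sub)]; D=∅⟩
step 17: ⟨S=[-4 :: 1]; E=∅; C=[PRIM2(sub) :: 3 :: PRIM2(sub)]; D=∅⟩
step 18: ⟨S=[5]; E=∅; C=[3 :: PRIM2(sub)]; D=∅⟩
step 19: ⟨S=[3 :: 5]; E=∅; C=[PRIM2(sub)]; D=∅⟩
step 20: ⟨S=[2]; E=∅; C=∅; D=∅⟩
→ final value 2

Answer: 2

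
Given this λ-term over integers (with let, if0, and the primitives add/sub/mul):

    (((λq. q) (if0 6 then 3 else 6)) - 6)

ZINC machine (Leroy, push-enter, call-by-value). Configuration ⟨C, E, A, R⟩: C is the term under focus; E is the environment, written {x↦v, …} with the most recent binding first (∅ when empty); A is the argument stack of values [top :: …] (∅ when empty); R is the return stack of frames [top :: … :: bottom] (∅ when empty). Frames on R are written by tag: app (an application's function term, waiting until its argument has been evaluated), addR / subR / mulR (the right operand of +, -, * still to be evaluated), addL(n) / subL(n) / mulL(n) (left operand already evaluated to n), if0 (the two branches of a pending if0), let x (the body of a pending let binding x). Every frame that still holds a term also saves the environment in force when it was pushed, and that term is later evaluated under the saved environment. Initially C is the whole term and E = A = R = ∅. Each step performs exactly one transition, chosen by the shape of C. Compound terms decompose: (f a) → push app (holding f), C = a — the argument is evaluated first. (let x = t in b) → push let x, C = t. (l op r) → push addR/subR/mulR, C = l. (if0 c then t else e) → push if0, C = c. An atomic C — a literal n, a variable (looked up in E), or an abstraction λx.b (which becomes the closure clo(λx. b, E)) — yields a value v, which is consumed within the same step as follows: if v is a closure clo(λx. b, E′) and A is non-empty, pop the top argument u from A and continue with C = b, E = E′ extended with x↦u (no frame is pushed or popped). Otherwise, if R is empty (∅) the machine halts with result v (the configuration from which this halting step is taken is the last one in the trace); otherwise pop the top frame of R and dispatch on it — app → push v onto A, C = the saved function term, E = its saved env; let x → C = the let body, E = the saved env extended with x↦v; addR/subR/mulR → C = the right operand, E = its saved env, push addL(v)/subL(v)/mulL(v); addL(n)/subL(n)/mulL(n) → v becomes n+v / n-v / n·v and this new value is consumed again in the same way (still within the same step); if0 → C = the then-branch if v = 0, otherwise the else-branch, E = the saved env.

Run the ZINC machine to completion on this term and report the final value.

Answer: 0

Machine steps:
[0] ⟨C=(((λq. q) (if0 6 then 3 else 6)) - 6); E=∅; A=∅; R=∅⟩
[1] ⟨C=((λq. q) (if0 6 then 3 else 6)); E=∅; A=∅; R=[subR]⟩
[2] ⟨C=(if0 6 then 3 else 6); E=∅; A=∅; R=[app :: subR]⟩
[3] ⟨C=6; E=∅; A=∅; R=[if0 :: app :: subR]⟩
[4] ⟨C=6; E=∅; A=∅; R=[app :: subR]⟩
[5] ⟨C=(λq. q); E=∅; A=[6]; R=[subR]⟩
[6] ⟨C=q; E={q↦6}; A=∅; R=[subR]⟩
[7] ⟨C=6; E=∅; A=∅; R=[subL(6)]⟩
→ final value 0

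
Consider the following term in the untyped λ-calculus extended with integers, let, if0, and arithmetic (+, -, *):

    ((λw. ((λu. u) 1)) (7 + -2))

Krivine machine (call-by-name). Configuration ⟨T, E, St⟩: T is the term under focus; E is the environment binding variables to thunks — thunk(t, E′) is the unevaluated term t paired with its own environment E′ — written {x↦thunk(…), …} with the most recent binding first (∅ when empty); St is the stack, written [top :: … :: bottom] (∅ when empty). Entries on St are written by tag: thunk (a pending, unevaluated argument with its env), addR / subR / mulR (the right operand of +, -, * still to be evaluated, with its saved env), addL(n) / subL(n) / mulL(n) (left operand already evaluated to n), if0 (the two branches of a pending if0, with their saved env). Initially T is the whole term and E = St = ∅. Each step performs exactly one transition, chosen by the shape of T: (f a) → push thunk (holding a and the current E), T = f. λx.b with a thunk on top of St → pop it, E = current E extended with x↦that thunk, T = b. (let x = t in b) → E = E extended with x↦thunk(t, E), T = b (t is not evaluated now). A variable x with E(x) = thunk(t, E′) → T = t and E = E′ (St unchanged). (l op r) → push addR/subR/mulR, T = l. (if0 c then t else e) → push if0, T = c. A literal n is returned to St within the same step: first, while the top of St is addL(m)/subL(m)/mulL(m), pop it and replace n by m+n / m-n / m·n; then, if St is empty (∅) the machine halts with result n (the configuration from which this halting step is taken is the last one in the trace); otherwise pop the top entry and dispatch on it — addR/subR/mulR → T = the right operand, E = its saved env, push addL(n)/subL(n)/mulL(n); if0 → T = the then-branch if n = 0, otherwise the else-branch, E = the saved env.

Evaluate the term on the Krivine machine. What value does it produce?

Answer: 1

Derivation:
[0] ⟨T=((λw. ((λu. u) 1)) (7 + -2)); E=∅; St=∅⟩
[1] ⟨T=(λw. ((λu. u) 1)); E=∅; St=[thunk]⟩
[2] ⟨T=((λu. u) 1); E={w↦thunk((7 + -2), ∅)}; St=∅⟩
[3] ⟨T=(λu. u); E={w↦thunk((7 + -2), ∅)}; St=[thunk]⟩
[4] ⟨T=u; E={u↦thunk(1, {w↦thunk((7 + -2), ∅)}), w↦thunk((7 + -2), ∅)}; St=∅⟩
[5] ⟨T=1; E={w↦thunk((7 + -2), ∅)}; St=∅⟩
→ final value 1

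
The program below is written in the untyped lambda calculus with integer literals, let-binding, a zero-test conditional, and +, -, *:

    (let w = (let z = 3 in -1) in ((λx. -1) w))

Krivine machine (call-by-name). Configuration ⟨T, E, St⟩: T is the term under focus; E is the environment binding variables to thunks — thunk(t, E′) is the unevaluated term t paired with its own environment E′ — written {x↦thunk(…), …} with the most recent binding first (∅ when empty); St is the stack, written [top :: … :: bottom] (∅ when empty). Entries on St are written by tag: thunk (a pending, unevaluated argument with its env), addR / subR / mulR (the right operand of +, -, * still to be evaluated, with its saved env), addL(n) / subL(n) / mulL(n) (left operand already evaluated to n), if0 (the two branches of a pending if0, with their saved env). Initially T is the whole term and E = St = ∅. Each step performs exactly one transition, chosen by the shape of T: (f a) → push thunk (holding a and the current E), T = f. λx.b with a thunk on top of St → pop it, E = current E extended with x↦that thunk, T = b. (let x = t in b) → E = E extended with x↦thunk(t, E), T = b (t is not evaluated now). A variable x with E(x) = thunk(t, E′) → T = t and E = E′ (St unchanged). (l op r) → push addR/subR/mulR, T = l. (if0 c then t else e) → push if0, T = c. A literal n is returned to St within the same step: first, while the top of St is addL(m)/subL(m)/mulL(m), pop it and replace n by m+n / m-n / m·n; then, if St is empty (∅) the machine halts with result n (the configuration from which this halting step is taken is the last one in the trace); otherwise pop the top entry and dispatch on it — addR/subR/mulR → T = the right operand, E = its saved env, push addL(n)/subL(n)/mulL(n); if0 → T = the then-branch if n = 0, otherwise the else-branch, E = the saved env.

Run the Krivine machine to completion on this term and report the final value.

Answer: -1

Execution trace:
step 0: <T=(let w = (let z = 3 in -1) in ((λx. -1) w)), E=∅, St=∅>
step 1: <T=((λx. -1) w), E={w↦thunk((let z = 3 in -1), ∅)}, St=∅>
step 2: <T=(λx. -1), E={w↦thunk((let z = 3 in -1), ∅)}, St=[thunk]>
step 3: <T=-1, E={x↦thunk(w, {w↦thunk((let z = 3 in -1), ∅)}), w↦thunk((let z = 3 in -1), ∅)}, St=∅>
→ final value -1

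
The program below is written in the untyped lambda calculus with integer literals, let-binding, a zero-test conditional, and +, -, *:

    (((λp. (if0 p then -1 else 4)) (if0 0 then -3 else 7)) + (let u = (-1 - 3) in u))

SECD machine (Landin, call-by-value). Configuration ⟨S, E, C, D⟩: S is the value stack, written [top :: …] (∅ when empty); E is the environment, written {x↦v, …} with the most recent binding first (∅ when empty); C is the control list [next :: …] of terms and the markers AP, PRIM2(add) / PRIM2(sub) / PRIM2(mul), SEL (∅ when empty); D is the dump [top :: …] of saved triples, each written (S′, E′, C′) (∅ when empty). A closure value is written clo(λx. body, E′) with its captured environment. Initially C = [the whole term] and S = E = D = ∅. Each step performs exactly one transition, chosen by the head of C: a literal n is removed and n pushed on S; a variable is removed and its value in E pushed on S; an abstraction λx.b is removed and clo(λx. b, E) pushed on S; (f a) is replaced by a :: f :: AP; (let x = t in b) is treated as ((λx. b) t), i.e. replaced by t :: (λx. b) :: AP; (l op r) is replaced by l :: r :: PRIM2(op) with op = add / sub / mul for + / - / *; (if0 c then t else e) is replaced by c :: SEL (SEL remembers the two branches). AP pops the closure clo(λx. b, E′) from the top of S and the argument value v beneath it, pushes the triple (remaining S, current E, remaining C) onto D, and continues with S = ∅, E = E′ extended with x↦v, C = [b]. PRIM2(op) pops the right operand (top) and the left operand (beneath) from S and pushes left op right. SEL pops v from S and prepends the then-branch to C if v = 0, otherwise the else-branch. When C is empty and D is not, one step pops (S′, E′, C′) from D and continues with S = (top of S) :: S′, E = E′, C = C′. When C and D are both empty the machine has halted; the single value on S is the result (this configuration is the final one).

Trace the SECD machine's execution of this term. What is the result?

Answer: 0

Machine steps:
step 0: <S=∅, E=∅, C=[(((λp. (if0 p then -1 else 4)) (if0 0 then -3 else 7)) + (let u = (-1 - 3) in u))], D=∅>
step 1: <S=∅, E=∅, C=[((λp. (if0 p then -1 else 4)) (if0 0 then -3 else 7)) :: (let u = (-1 - 3) in u) :: PRIM2(add)], D=∅>
step 2: <S=∅, E=∅, C=[(if0 0 then -3 else 7) :: (λp. (if0 p then -1 else 4)) :: AP :: (let u = (-1 - 3) in u) :: PRIM2(add)], D=∅>
step 3: <S=∅, E=∅, C=[0 :: SEL :: (λp. (if0 p then -1 else 4)) :: AP :: (let u = (-1 - 3) in u) :: PRIM2(add)], D=∅>
step 4: <S=[0], E=∅, C=[SEL :: (λp. (if0 p then -1 else 4)) :: AP :: (let u = (-1 - 3) in u) :: PRIM2(add)], D=∅>
step 5: <S=∅, E=∅, C=[-3 :: (λp. (if0 p then -1 else 4)) :: AP :: (let u = (-1 - 3) in u) :: PRIM2(add)], D=∅>
step 6: <S=[-3], E=∅, C=[(λp. (if0 p then -1 else 4)) :: AP :: (let u = (-1 - 3) in u) :: PRIM2(add)], D=∅>
step 7: <S=[clo(λp. (if0 p then -1 else 4), ∅) :: -3], E=∅, C=[AP :: (let u = (-1 - 3) in u) :: PRIM2(add)], D=∅>
step 8: <S=∅, E={p↦-3}, C=[(if0 p then -1 else 4)], D=[(∅, ∅, [(let u = (-1 - 3) in u) :: PRIM2(add)])]>
step 9: <S=∅, E={p↦-3}, C=[p :: SEL], D=[(∅, ∅, [(let u = (-1 - 3) in u) :: PRIM2(add)])]>
step 10: <S=[-3], E={p↦-3}, C=[SEL], D=[(∅, ∅, [(let u = (-1 - 3) in u) :: PRIM2(add)])]>
step 11: <S=∅, E={p↦-3}, C=[4], D=[(∅, ∅, [(let u = (-1 - 3) in u) :: PRIM2(add)])]>
step 12: <S=[4], E={p↦-3}, C=∅, D=[(∅, ∅, [(let u = (-1 - 3) in u) :: PRIM2(add)])]>
step 13: <S=[4], E=∅, C=[(let u = (-1 - 3) in u) :: PRIM2(add)], D=∅>
step 14: <S=[4], E=∅, C=[(-1 - 3) :: (λu. u) :: AP :: PRIM2(add)], D=∅>
step 15: <S=[4], E=∅, C=[-1 :: 3 :: PRIM2(sub) :: (λu. u) :: AP :: PRIM2(add)], D=∅>
step 16: <S=[-1 :: 4], E=∅, C=[3 :: PRIM2(sub) :: (λu. u) :: AP :: PRIM2(add)], D=∅>
step 17: <S=[3 :: -1 :: 4], E=∅, C=[PRIM2(sub) :: (λu. u) :: AP :: PRIM2(add)], D=∅>
step 18: <S=[-4 :: 4], E=∅, C=[(λu. u) :: AP :: PRIM2(add)], D=∅>
step 19: <S=[clo(λu. u, ∅) :: -4 :: 4], E=∅, C=[AP :: PRIM2(add)], D=∅>
step 20: <S=∅, E={u↦-4}, C=[u], D=[([4], ∅, [PRIM2(add)])]>
step 21: <S=[-4], E={u↦-4}, C=∅, D=[([4], ∅, [PRIM2(add)])]>
step 22: <S=[-4 :: 4], E=∅, C=[PRIM2(add)], D=∅>
step 23: <S=[0], E=∅, C=∅, D=∅>
→ final value 0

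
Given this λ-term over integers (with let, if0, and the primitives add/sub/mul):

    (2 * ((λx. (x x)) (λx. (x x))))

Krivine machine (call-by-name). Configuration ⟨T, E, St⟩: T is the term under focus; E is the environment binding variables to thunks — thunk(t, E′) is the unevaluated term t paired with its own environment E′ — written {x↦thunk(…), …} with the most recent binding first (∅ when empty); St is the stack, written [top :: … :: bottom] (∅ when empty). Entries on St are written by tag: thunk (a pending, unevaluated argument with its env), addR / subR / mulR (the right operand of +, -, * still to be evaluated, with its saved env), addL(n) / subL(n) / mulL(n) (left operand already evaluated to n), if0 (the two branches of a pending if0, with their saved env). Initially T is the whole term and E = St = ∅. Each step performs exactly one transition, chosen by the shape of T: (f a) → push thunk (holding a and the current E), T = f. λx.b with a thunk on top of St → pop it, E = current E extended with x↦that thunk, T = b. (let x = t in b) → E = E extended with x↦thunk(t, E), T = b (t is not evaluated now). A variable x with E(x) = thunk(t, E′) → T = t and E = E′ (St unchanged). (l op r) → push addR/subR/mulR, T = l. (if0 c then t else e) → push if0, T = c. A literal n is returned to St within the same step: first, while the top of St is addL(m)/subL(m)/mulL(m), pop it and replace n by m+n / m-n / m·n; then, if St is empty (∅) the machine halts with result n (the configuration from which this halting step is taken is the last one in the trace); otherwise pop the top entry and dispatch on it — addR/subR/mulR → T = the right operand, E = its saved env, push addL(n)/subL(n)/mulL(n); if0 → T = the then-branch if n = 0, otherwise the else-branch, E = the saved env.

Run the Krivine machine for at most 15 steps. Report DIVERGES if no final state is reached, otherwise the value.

t=0: ⟨T=(2 * ((λx. (x x)) (λx. (x x)))); E=∅; St=∅⟩
t=1: ⟨T=2; E=∅; St=[mulR]⟩
t=2: ⟨T=((λx. (x x)) (λx. (x x))); E=∅; St=[mulL(2)]⟩
t=3: ⟨T=(λx. (x x)); E=∅; St=[thunk :: mulL(2)]⟩
t=4: ⟨T=(x x); E={x↦thunk((λx. (x x)), ∅)}; St=[mulL(2)]⟩
t=5: ⟨T=x; E={x↦thunk((λx. (x x)), ∅)}; St=[thunk :: mulL(2)]⟩
t=6: ⟨T=(λx. (x x)); E=∅; St=[thunk :: mulL(2)]⟩
t=7: ⟨T=(x x); E={x↦thunk(x, {x↦thunk((λx. (x x)), ∅)})}; St=[mulL(2)]⟩
t=8: ⟨T=x; E={x↦thunk(x, {x↦thunk((λx. (x x)), ∅)})}; St=[thunk :: mulL(2)]⟩
t=9: ⟨T=x; E={x↦thunk((λx. (x x)), ∅)}; St=[thunk :: mulL(2)]⟩
t=10: ⟨T=(λx. (x x)); E=∅; St=[thunk :: mulL(2)]⟩
t=11: ⟨T=(x x); E={x↦thunk(x, {x↦thunk(x, {x↦thunk((λx. (x x)), ∅)})})}; St=[mulL(2)]⟩
t=12: ⟨T=x; E={x↦thunk(x, {x↦thunk(x, {x↦thunk((λx. (x x)), ∅)})})}; St=[thunk :: mulL(2)]⟩
t=13: ⟨T=x; E={x↦thunk(x, {x↦thunk((λx. (x x)), ∅)})}; St=[thunk :: mulL(2)]⟩
t=14: ⟨T=x; E={x↦thunk((λx. (x x)), ∅)}; St=[thunk :: mulL(2)]⟩
t=15: ⟨T=(λx. (x x)); E=∅; St=[thunk :: mulL(2)]⟩
→ 15 transitions taken and the configuration is still not final: no result within 15 steps

Answer: DIVERGES (no final state within 15 steps)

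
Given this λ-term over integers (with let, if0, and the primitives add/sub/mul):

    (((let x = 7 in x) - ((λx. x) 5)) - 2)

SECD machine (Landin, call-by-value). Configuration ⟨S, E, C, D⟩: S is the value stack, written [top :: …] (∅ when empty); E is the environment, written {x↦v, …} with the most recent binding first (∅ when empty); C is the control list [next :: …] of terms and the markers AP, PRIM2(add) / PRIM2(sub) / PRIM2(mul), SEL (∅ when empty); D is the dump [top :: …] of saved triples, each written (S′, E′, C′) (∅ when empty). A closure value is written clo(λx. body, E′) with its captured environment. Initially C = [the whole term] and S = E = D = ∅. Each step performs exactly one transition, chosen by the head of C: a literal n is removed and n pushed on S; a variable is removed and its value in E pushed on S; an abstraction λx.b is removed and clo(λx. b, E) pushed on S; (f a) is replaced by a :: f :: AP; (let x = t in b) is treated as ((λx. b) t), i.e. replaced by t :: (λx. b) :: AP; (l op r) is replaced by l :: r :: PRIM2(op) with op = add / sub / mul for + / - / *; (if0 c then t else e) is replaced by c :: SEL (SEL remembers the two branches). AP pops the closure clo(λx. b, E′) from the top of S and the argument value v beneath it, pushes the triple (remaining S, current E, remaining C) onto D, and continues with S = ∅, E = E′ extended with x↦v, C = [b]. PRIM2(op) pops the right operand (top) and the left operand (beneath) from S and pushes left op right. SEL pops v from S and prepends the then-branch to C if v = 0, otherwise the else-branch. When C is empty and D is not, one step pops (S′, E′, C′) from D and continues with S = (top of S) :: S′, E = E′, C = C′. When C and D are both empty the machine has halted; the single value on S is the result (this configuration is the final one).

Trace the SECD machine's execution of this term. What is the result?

Answer: 0

Execution trace:
t=0: [S=∅ | E=∅ | C=[(((let x = 7 in x) - ((λx. x) 5)) - 2)] | D=∅]
t=1: [S=∅ | E=∅ | C=[((let x = 7 in x) - ((λx. x) 5)) :: 2 :: PRIM2(sub)] | D=∅]
t=2: [S=∅ | E=∅ | C=[(let x = 7 in x) :: ((λx. x) 5) :: PRIM2(sub) :: 2 :: PRIM2(sub)] | D=∅]
t=3: [S=∅ | E=∅ | C=[7 :: (λx. x) :: AP :: ((λx. x) 5) :: PRIM2(sub) :: 2 :: PRIM2(sub)] | D=∅]
t=4: [S=[7] | E=∅ | C=[(λx. x) :: AP :: ((λx. x) 5) :: PRIM2(sub) :: 2 :: PRIM2(sub)] | D=∅]
t=5: [S=[clo(λx. x, ∅) :: 7] | E=∅ | C=[AP :: ((λx. x) 5) :: PRIM2(sub) :: 2 :: PRIM2(sub)] | D=∅]
t=6: [S=∅ | E={x↦7} | C=[x] | D=[(∅, ∅, [((λx. x) 5) :: PRIM2(sub) :: 2 :: PRIM2(sub)])]]
t=7: [S=[7] | E={x↦7} | C=∅ | D=[(∅, ∅, [((λx. x) 5) :: PRIM2(sub) :: 2 :: PRIM2(sub)])]]
t=8: [S=[7] | E=∅ | C=[((λx. x) 5) :: PRIM2(sub) :: 2 :: PRIM2(sub)] | D=∅]
t=9: [S=[7] | E=∅ | C=[5 :: (λx. x) :: AP :: PRIM2(sub) :: 2 :: PRIM2(sub)] | D=∅]
t=10: [S=[5 :: 7] | E=∅ | C=[(λx. x) :: AP :: PRIM2(sub) :: 2 :: PRIM2(sub)] | D=∅]
t=11: [S=[clo(λx. x, ∅) :: 5 :: 7] | E=∅ | C=[AP :: PRIM2(sub) :: 2 :: PRIM2(sub)] | D=∅]
t=12: [S=∅ | E={x↦5} | C=[x] | D=[([7], ∅, [PRIM2(sub) :: 2 :: PRIM2(sub)])]]
t=13: [S=[5] | E={x↦5} | C=∅ | D=[([7], ∅, [PRIM2(sub) :: 2 :: PRIM2(sub)])]]
t=14: [S=[5 :: 7] | E=∅ | C=[PRIM2(sub) :: 2 :: PRIM2(sub)] | D=∅]
t=15: [S=[2] | E=∅ | C=[2 :: PRIM2(sub)] | D=∅]
t=16: [S=[2 :: 2] | E=∅ | C=[PRIM2(sub)] | D=∅]
t=17: [S=[0] | E=∅ | C=∅ | D=∅]
→ final value 0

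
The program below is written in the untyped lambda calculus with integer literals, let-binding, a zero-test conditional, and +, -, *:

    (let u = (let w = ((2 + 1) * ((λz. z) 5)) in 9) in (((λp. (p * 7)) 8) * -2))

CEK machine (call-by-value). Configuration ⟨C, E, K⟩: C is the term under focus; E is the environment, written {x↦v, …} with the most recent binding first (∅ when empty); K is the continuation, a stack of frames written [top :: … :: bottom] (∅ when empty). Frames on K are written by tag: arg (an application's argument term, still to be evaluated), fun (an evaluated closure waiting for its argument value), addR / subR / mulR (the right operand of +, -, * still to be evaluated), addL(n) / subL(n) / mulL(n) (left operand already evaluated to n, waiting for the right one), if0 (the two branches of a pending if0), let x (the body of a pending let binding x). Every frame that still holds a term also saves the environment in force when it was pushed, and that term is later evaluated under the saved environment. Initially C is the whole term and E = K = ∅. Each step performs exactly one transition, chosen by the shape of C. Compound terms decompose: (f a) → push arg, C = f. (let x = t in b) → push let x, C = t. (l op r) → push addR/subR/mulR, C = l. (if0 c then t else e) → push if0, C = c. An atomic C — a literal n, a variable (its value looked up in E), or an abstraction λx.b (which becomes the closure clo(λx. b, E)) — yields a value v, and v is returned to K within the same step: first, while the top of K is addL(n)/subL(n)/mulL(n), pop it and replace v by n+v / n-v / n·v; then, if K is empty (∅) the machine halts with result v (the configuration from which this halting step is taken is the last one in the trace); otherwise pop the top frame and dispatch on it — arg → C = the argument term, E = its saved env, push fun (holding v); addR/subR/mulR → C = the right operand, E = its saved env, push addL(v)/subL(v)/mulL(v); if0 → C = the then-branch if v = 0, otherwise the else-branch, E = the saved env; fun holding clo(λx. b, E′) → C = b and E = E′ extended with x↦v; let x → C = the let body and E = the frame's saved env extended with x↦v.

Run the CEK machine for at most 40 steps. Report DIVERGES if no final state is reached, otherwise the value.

[0] [C=(let u = (let w = ((2 + 1) * ((λz. z) 5)) in 9) in (((λp. (p * 7)) 8) * -2)) | E=∅ | K=∅]
[1] [C=(let w = ((2 + 1) * ((λz. z) 5)) in 9) | E=∅ | K=[let u]]
[2] [C=((2 + 1) * ((λz. z) 5)) | E=∅ | K=[let w :: let u]]
[3] [C=(2 + 1) | E=∅ | K=[mulR :: let w :: let u]]
[4] [C=2 | E=∅ | K=[addR :: mulR :: let w :: let u]]
[5] [C=1 | E=∅ | K=[addL(2) :: mulR :: let w :: let u]]
[6] [C=((λz. z) 5) | E=∅ | K=[mulL(3) :: let w :: let u]]
[7] [C=(λz. z) | E=∅ | K=[arg :: mulL(3) :: let w :: let u]]
[8] [C=5 | E=∅ | K=[fun :: mulL(3) :: let w :: let u]]
[9] [C=z | E={z↦5} | K=[mulL(3) :: let w :: let u]]
[10] [C=9 | E={w↦15} | K=[let u]]
[11] [C=(((λp. (p * 7)) 8) * -2) | E={u↦9} | K=∅]
[12] [C=((λp. (p * 7)) 8) | E={u↦9} | K=[mulR]]
[13] [C=(λp. (p * 7)) | E={u↦9} | K=[arg :: mulR]]
[14] [C=8 | E={u↦9} | K=[fun :: mulR]]
[15] [C=(p * 7) | E={p↦8, u↦9} | K=[mulR]]
[16] [C=p | E={p↦8, u↦9} | K=[mulR :: mulR]]
[17] [C=7 | E={p↦8, u↦9} | K=[mulL(8) :: mulR]]
[18] [C=-2 | E={u↦9} | K=[mulL(56)]]
→ final value -112

Answer: -112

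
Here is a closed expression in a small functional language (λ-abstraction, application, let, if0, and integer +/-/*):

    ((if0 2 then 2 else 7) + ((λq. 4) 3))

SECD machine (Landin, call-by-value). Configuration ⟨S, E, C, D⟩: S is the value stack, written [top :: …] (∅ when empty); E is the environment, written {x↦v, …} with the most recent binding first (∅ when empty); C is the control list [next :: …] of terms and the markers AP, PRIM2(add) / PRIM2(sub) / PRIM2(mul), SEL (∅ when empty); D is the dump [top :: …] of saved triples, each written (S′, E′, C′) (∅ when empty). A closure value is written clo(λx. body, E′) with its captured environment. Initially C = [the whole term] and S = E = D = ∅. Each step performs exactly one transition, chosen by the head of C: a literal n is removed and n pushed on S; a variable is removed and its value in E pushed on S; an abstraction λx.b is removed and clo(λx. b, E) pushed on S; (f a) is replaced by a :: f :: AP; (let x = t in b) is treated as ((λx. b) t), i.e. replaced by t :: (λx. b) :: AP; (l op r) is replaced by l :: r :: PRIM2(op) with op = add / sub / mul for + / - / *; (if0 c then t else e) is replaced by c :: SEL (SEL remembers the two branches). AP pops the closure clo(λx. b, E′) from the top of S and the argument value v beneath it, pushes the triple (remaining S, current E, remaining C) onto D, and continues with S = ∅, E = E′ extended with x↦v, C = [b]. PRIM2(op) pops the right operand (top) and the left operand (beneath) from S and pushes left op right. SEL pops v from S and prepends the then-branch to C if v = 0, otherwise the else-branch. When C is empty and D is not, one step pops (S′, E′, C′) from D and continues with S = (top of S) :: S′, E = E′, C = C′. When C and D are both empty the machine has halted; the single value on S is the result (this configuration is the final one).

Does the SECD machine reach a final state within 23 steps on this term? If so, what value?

Answer: 11

Machine steps:
t=0: <S=∅, E=∅, C=[((if0 2 then 2 else 7) + ((λq. 4) 3))], D=∅>
t=1: <S=∅, E=∅, C=[(if0 2 then 2 else 7) :: ((λq. 4) 3) :: PRIM2(add)], D=∅>
t=2: <S=∅, E=∅, C=[2 :: SEL :: ((λq. 4) 3) :: PRIM2(add)], D=∅>
t=3: <S=[2], E=∅, C=[SEL :: ((λq. 4) 3) :: PRIM2(add)], D=∅>
t=4: <S=∅, E=∅, C=[7 :: ((λq. 4) 3) :: PRIM2(add)], D=∅>
t=5: <S=[7], E=∅, C=[((λq. 4) 3) :: PRIM2(add)], D=∅>
t=6: <S=[7], E=∅, C=[3 :: (λq. 4) :: AP :: PRIM2(add)], D=∅>
t=7: <S=[3 :: 7], E=∅, C=[(λq. 4) :: AP :: PRIM2(add)], D=∅>
t=8: <S=[clo(λq. 4, ∅) :: 3 :: 7], E=∅, C=[AP :: PRIM2(add)], D=∅>
t=9: <S=∅, E={q↦3}, C=[4], D=[([7], ∅, [PRIM2(add)])]>
t=10: <S=[4], E={q↦3}, C=∅, D=[([7], ∅, [PRIM2(add)])]>
t=11: <S=[4 :: 7], E=∅, C=[PRIM2(add)], D=∅>
t=12: <S=[11], E=∅, C=∅, D=∅>
→ final value 11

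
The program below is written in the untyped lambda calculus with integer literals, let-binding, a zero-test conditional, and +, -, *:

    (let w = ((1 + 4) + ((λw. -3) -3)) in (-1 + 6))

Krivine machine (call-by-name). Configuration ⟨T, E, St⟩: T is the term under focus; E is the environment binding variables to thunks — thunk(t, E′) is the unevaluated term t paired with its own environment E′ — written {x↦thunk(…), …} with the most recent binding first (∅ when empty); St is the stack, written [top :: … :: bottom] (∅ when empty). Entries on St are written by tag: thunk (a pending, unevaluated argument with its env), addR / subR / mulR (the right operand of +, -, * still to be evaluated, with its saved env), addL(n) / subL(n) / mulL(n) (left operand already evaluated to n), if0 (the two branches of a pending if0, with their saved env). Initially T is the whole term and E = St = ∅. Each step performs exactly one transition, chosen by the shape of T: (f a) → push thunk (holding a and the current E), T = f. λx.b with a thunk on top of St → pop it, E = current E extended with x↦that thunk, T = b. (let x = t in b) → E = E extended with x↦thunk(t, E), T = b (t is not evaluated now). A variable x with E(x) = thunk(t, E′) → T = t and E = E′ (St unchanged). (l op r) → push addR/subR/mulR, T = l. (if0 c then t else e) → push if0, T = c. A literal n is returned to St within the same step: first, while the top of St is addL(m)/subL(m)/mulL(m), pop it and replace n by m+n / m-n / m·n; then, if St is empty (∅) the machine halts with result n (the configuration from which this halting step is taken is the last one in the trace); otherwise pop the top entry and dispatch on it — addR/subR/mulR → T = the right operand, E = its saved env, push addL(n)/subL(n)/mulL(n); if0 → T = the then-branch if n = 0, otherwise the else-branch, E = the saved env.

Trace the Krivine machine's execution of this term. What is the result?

Answer: 5

Execution trace:
[0] <T=(let w = ((1 + 4) + ((λw. -3) -3)) in (-1 + 6)), E=∅, St=∅>
[1] <T=(-1 + 6), E={w↦thunk(((1 + 4) + ((λw. -3) -3)), ∅)}, St=∅>
[2] <T=-1, E={w↦thunk(((1 + 4) + ((λw. -3) -3)), ∅)}, St=[addR]>
[3] <T=6, E={w↦thunk(((1 + 4) + ((λw. -3) -3)), ∅)}, St=[addL(-1)]>
→ final value 5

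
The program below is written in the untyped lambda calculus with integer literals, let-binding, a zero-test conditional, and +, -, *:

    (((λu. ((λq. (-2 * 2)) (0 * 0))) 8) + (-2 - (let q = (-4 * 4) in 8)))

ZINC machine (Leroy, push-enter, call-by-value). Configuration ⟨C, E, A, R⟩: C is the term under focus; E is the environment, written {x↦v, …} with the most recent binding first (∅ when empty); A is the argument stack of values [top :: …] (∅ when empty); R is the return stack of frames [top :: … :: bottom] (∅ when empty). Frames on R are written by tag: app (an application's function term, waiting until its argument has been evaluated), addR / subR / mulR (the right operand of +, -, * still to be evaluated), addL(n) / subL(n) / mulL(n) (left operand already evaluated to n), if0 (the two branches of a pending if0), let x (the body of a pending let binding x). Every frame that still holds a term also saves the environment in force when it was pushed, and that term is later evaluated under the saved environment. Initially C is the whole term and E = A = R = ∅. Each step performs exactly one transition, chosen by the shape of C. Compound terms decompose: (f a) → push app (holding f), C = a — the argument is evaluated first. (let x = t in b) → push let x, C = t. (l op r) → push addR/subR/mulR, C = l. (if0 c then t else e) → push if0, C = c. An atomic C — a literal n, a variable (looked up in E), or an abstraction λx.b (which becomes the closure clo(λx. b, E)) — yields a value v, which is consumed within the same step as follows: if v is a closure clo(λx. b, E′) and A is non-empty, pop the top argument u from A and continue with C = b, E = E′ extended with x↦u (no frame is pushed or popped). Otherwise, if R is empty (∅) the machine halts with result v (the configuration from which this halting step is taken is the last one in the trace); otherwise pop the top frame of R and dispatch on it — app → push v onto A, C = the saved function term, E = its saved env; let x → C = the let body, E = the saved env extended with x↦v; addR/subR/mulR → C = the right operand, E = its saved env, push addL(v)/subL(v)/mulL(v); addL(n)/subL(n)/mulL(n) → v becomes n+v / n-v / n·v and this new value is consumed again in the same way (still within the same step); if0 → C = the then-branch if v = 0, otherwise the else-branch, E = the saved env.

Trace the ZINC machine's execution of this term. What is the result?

Answer: -14

Machine steps:
t=0: <C=(((λu. ((λq. (-2 * 2)) (0 * 0))) 8) + (-2 - (let q = (-4 * 4) in 8))), E=∅, A=∅, R=∅>
t=1: <C=((λu. ((λq. (-2 * 2)) (0 * 0))) 8), E=∅, A=∅, R=[addR]>
t=2: <C=8, E=∅, A=∅, R=[app :: addR]>
t=3: <C=(λu. ((λq. (-2 * 2)) (0 * 0))), E=∅, A=[8], R=[addR]>
t=4: <C=((λq. (-2 * 2)) (0 * 0)), E={u↦8}, A=∅, R=[addR]>
t=5: <C=(0 * 0), E={u↦8}, A=∅, R=[app :: addR]>
t=6: <C=0, E={u↦8}, A=∅, R=[mulR :: app :: addR]>
t=7: <C=0, E={u↦8}, A=∅, R=[mulL(0) :: app :: addR]>
t=8: <C=(λq. (-2 * 2)), E={u↦8}, A=[0], R=[addR]>
t=9: <C=(-2 * 2), E={q↦0, u↦8}, A=∅, R=[addR]>
t=10: <C=-2, E={q↦0, u↦8}, A=∅, R=[mulR :: addR]>
t=11: <C=2, E={q↦0, u↦8}, A=∅, R=[mulL(-2) :: addR]>
t=12: <C=(-2 - (let q = (-4 * 4) in 8)), E=∅, A=∅, R=[addL(-4)]>
t=13: <C=-2, E=∅, A=∅, R=[subR :: addL(-4)]>
t=14: <C=(let q = (-4 * 4) in 8), E=∅, A=∅, R=[subL(-2) :: addL(-4)]>
t=15: <C=(-4 * 4), E=∅, A=∅, R=[let q :: subL(-2) :: addL(-4)]>
t=16: <C=-4, E=∅, A=∅, R=[mulR :: let q :: subL(-2) :: addL(-4)]>
t=17: <C=4, E=∅, A=∅, R=[mulL(-4) :: let q :: subL(-2) :: addL(-4)]>
t=18: <C=8, E={q↦-16}, A=∅, R=[subL(-2) :: addL(-4)]>
→ final value -14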